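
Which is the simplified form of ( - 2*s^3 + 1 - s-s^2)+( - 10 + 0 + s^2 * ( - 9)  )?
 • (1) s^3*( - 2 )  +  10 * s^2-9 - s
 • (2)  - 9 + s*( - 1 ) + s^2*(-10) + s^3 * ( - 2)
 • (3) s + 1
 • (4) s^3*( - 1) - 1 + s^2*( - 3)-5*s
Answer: 2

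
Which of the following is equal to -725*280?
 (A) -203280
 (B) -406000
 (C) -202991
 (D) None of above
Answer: D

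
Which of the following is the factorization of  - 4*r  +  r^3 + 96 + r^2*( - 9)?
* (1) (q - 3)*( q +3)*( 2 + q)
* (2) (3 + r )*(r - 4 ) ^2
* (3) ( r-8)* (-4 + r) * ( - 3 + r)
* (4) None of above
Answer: 4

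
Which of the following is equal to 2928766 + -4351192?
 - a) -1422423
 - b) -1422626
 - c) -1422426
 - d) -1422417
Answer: c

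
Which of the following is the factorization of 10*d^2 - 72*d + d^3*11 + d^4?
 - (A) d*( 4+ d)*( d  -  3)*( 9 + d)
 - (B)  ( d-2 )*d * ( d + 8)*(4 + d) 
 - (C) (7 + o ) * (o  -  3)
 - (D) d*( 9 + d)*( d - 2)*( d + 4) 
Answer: D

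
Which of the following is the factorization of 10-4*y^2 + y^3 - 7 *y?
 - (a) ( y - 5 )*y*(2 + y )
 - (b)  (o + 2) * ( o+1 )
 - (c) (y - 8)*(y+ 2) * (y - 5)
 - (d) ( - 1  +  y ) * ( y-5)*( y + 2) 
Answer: d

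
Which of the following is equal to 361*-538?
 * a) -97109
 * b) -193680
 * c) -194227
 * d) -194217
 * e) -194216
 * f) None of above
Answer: f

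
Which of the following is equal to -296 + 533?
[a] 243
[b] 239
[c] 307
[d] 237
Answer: d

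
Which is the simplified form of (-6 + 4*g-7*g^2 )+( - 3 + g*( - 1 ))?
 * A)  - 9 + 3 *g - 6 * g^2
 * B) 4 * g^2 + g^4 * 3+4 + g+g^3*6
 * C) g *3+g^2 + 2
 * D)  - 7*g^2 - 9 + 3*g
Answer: D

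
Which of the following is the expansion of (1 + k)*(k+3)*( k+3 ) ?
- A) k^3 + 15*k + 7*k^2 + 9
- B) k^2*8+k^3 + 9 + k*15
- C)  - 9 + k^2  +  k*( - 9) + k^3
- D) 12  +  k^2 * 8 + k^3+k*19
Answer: A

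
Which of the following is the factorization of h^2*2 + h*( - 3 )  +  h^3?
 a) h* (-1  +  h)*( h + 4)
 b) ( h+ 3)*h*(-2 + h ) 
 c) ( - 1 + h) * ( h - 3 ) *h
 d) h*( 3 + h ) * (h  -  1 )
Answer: d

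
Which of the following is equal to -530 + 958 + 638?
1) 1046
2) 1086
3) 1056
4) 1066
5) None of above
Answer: 4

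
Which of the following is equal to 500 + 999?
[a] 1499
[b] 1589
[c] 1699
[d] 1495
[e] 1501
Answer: a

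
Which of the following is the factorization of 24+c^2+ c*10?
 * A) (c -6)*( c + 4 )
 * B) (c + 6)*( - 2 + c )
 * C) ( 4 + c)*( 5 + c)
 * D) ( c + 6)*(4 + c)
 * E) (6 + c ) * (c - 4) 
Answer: D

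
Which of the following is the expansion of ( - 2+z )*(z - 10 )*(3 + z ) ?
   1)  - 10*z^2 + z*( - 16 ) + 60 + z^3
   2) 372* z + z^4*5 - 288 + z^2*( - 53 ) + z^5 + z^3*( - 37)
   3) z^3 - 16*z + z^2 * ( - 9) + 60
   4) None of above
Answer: 3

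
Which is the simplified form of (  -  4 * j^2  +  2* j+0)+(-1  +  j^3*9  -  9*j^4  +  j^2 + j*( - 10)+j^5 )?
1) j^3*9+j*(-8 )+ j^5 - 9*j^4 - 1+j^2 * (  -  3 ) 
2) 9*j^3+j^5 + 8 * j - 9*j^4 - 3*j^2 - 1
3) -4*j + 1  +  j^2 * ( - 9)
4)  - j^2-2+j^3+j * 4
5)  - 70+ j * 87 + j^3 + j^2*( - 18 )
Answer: 1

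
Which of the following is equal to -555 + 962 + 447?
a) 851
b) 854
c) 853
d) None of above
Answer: b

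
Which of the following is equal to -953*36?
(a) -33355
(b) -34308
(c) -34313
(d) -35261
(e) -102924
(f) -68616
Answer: b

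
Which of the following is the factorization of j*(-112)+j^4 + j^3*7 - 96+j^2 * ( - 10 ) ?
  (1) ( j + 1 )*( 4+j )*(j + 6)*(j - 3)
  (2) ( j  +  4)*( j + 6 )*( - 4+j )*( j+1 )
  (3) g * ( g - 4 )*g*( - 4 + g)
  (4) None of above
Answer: 2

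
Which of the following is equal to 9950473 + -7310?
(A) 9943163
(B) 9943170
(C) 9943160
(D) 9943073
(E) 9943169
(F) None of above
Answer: A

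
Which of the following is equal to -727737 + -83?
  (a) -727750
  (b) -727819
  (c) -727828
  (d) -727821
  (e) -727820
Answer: e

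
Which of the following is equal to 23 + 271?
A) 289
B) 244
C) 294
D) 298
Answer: C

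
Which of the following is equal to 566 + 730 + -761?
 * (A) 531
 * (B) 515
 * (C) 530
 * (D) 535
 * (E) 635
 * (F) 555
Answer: D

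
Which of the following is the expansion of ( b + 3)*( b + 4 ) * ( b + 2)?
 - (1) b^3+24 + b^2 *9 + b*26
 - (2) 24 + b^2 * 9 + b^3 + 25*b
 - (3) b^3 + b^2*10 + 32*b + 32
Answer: 1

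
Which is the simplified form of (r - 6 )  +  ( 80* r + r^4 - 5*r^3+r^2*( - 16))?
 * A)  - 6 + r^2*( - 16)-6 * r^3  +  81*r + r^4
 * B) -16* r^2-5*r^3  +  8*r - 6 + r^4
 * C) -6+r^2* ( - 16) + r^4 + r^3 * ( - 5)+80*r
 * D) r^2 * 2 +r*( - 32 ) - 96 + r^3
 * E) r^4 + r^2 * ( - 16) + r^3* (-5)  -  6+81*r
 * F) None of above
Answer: E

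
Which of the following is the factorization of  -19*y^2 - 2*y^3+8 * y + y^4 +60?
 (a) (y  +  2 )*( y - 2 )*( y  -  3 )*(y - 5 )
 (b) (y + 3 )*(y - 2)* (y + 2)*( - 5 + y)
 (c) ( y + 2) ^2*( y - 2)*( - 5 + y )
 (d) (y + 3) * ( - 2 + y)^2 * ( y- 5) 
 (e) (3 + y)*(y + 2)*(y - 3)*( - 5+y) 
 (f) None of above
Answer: b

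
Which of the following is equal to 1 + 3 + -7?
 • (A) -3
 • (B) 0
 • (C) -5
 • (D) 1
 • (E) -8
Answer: A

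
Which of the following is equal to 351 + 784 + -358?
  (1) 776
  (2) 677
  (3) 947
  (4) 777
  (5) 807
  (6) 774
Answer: 4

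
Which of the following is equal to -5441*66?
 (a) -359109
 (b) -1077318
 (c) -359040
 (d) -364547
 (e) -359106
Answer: e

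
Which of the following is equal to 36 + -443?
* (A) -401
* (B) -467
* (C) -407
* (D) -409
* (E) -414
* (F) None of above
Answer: C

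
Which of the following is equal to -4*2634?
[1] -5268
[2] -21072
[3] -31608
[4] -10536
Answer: 4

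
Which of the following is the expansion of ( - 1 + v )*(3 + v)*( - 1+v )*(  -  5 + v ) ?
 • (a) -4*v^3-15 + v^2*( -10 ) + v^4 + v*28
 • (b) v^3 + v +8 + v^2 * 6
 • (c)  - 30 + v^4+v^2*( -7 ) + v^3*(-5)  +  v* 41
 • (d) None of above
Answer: a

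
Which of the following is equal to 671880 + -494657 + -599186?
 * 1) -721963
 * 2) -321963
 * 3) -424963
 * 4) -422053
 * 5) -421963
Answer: 5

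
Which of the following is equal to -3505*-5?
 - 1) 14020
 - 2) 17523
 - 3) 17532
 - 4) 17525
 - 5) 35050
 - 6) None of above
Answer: 4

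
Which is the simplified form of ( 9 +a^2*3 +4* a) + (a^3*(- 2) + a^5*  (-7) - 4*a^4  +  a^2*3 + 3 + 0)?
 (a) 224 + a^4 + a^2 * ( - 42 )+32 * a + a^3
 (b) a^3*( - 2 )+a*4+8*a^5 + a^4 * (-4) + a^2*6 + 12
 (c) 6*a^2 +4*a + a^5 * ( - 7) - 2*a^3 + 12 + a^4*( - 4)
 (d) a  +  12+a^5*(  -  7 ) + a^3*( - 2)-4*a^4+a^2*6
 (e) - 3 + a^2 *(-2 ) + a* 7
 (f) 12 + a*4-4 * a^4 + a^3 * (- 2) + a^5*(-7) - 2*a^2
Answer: c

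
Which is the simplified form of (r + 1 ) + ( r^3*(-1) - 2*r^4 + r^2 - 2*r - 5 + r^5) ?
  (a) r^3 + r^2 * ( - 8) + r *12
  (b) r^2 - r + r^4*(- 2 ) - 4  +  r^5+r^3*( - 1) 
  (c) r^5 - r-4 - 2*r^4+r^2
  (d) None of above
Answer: b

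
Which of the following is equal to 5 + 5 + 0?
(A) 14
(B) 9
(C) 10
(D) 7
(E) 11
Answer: C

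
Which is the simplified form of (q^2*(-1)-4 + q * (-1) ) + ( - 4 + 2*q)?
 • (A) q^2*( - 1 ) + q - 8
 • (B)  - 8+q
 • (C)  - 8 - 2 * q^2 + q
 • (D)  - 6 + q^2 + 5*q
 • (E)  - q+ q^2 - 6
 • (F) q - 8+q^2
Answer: A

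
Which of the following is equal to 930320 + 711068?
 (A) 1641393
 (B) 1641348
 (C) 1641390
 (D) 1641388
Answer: D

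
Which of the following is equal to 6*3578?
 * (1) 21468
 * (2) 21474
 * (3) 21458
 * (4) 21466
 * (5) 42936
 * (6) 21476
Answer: 1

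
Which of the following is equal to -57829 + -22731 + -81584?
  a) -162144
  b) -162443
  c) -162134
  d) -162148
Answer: a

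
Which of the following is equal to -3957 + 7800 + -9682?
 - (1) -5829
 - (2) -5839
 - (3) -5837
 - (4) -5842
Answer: 2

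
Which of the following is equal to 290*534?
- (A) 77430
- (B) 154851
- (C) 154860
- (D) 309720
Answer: C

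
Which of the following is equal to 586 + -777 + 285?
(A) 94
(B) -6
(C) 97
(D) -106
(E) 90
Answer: A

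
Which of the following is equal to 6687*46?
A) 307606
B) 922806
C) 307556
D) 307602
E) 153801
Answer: D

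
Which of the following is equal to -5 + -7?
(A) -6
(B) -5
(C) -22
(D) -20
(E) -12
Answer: E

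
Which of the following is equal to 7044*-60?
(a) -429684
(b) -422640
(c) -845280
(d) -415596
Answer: b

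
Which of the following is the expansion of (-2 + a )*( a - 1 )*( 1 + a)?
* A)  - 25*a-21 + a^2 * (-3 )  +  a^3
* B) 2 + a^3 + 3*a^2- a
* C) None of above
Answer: C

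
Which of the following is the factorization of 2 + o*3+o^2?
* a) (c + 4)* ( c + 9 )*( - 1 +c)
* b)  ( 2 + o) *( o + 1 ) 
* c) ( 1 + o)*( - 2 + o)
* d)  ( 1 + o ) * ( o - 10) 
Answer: b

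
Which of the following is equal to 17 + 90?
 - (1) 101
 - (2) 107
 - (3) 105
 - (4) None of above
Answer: 2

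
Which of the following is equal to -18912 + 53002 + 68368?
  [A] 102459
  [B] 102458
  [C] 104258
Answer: B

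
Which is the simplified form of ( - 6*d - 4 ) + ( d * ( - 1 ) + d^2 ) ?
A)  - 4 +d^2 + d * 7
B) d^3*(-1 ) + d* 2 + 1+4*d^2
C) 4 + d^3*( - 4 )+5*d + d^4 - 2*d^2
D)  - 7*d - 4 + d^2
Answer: D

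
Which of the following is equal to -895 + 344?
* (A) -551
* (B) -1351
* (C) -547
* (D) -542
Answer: A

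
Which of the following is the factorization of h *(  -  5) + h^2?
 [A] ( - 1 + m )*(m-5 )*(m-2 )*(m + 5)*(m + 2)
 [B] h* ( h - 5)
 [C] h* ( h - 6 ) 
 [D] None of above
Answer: B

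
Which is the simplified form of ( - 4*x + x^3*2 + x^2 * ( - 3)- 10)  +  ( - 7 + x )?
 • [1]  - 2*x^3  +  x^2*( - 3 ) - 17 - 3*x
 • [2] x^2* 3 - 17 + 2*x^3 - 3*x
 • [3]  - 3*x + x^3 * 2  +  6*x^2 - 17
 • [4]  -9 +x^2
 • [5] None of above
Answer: 5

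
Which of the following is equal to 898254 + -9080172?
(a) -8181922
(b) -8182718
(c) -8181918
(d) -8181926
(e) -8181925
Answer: c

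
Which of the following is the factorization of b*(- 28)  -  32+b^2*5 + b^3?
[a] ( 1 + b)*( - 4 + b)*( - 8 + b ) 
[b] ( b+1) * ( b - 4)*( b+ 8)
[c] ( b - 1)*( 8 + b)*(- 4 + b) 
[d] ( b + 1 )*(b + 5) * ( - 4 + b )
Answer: b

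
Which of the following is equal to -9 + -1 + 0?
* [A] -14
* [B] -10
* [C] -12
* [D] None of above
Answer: B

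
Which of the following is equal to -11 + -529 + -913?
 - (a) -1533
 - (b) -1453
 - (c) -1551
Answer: b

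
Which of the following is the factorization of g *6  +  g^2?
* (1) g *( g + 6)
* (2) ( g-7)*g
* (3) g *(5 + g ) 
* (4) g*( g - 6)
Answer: 1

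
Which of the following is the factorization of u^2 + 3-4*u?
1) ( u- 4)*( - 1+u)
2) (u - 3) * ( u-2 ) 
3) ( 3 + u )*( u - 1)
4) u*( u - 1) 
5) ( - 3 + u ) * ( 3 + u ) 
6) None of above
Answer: 6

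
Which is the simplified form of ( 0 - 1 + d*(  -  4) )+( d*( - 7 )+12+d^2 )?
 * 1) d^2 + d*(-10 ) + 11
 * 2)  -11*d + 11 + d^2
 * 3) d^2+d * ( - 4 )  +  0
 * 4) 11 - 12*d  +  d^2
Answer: 2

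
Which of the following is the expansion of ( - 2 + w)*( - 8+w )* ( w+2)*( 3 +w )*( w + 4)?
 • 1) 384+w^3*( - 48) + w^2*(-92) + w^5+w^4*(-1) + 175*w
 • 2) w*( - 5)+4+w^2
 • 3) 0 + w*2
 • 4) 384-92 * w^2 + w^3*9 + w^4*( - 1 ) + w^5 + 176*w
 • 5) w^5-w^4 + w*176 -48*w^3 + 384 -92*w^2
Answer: 5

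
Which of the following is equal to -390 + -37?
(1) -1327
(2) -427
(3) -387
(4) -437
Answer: 2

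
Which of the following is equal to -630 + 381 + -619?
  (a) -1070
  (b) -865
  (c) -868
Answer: c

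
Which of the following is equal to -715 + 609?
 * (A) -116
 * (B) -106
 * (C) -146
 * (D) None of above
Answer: B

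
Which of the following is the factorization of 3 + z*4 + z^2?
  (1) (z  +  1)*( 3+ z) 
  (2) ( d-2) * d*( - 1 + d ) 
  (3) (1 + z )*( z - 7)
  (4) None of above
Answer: 1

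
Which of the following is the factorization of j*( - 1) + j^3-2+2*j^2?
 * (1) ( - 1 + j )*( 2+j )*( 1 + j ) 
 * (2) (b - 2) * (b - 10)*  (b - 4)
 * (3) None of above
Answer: 1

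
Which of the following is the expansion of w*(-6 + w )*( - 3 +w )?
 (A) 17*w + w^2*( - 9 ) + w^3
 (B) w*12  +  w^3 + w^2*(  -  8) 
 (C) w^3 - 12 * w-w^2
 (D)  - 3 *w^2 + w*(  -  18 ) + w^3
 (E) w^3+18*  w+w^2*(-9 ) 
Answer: E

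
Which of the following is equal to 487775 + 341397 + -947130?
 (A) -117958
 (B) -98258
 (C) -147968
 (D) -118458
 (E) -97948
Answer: A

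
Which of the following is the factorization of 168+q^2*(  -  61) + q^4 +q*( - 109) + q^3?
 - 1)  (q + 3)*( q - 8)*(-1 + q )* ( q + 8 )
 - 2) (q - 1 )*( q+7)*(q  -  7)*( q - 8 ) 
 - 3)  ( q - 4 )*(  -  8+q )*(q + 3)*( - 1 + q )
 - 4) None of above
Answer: 4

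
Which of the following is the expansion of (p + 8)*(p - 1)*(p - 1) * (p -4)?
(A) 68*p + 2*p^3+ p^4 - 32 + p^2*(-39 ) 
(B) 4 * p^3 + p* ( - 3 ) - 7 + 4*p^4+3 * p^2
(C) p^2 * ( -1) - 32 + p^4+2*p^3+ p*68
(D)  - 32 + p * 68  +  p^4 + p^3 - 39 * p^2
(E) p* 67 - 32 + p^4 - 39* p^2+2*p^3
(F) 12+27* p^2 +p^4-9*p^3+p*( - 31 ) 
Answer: A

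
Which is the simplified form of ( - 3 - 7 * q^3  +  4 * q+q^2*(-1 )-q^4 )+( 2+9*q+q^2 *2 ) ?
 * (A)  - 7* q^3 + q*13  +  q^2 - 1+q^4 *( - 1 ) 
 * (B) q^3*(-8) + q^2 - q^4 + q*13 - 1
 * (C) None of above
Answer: A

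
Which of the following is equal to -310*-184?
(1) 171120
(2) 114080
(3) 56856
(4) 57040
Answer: 4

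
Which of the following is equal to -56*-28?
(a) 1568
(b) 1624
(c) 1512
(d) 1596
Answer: a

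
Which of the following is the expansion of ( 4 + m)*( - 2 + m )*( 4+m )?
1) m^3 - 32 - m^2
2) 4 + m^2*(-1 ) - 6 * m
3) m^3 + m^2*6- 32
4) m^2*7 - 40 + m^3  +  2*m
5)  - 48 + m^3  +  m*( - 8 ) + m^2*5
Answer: 3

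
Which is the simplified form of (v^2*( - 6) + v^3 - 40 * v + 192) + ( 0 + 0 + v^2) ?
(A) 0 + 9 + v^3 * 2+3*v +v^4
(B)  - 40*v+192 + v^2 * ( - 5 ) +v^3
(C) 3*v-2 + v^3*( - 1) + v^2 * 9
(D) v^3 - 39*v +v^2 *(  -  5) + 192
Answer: B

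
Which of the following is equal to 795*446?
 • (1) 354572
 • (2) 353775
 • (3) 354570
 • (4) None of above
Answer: 3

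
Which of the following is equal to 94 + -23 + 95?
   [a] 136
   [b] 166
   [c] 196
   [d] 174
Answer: b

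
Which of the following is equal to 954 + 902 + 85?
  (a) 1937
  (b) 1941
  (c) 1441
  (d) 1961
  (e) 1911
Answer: b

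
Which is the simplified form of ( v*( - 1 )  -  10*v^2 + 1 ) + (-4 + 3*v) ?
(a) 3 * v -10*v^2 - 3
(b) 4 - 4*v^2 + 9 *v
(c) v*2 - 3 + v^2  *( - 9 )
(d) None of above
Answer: d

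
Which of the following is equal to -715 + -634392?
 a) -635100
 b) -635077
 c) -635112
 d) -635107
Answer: d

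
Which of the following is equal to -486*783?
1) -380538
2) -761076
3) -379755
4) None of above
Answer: 1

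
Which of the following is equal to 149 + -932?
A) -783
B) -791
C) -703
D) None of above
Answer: A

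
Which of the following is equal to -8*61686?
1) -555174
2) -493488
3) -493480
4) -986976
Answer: 2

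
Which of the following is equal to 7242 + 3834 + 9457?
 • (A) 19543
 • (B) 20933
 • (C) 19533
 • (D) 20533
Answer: D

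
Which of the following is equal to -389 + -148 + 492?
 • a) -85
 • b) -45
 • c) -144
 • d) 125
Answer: b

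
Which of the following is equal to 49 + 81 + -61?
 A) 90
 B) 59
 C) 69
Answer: C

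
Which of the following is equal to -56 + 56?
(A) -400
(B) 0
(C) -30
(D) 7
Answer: B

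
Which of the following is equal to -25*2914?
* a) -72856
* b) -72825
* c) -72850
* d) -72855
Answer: c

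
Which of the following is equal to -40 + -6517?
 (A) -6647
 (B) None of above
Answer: B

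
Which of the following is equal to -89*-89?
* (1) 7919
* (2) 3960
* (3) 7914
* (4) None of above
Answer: 4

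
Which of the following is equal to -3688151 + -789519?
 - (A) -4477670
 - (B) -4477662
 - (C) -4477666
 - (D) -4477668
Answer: A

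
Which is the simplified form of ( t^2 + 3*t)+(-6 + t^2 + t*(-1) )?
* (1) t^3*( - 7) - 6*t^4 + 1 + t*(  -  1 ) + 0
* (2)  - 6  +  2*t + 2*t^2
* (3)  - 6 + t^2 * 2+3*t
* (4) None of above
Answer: 2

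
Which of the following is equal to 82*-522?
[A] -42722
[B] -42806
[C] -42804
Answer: C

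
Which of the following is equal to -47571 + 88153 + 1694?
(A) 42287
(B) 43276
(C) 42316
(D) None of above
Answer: D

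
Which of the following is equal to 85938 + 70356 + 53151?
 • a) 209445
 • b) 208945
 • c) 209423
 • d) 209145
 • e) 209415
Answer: a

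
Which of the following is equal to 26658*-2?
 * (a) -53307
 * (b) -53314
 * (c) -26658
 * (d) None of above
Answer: d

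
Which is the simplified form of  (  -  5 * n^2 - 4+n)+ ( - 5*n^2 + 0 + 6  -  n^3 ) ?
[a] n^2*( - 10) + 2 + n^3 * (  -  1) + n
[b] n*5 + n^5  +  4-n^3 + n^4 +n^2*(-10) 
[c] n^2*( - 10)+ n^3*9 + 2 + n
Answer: a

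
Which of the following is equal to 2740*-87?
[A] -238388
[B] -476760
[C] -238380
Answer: C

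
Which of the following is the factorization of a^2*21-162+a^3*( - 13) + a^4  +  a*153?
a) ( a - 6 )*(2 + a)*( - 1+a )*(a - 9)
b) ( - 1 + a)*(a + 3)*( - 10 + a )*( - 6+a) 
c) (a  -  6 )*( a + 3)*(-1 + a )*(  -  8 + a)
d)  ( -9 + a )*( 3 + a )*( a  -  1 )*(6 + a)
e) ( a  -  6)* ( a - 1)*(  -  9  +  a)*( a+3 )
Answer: e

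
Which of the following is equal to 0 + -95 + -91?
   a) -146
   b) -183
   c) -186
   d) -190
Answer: c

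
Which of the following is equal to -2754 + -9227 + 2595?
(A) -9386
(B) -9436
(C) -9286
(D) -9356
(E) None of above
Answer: A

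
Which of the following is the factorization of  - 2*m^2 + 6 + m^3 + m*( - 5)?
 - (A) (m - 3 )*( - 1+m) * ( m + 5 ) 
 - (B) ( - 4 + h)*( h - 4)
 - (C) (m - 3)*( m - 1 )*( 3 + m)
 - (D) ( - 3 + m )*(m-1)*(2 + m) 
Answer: D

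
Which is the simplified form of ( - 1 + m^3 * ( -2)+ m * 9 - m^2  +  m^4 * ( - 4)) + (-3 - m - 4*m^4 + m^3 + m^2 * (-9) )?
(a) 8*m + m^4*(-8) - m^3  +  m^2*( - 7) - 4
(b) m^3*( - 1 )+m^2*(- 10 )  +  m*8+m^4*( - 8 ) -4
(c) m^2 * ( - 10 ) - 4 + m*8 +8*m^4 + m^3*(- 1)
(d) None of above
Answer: b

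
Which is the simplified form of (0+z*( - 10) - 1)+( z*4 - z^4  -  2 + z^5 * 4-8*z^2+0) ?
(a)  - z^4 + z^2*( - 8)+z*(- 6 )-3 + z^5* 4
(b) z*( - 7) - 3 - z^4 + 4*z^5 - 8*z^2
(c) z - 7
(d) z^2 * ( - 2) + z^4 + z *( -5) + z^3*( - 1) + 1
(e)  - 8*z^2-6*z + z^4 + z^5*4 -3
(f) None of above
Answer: a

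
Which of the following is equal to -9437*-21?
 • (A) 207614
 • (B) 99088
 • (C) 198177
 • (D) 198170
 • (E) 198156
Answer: C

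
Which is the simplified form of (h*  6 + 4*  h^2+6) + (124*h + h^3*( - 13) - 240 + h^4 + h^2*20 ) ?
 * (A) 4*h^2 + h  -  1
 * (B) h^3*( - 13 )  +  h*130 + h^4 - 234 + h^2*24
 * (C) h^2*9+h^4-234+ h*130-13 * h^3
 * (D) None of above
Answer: B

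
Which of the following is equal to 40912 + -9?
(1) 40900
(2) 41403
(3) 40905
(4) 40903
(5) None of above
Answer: 4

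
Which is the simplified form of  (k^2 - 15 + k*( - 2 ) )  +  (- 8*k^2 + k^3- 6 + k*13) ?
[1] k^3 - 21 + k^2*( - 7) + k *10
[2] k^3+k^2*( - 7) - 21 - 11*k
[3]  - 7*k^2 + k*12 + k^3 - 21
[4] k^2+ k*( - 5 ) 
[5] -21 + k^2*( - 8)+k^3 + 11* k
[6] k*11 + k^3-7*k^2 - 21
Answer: 6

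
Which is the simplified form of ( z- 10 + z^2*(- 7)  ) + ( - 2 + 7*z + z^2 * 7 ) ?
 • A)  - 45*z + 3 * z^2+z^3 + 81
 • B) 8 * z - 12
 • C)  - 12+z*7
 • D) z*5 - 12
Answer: B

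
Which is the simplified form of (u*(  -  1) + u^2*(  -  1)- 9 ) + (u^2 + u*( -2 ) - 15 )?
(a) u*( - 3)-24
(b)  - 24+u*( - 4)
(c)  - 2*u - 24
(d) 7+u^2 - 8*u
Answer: a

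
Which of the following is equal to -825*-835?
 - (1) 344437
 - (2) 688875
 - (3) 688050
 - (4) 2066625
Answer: 2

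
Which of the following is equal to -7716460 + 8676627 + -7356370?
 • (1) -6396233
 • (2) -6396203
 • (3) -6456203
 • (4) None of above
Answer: 2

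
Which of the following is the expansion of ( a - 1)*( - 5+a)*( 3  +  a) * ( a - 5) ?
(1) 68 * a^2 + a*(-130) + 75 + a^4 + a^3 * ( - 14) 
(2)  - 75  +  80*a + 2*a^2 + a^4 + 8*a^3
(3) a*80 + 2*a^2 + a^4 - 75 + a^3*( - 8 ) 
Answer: 3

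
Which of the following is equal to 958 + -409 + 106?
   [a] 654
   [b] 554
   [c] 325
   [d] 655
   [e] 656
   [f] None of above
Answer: d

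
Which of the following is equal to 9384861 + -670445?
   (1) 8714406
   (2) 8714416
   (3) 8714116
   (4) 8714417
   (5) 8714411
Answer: 2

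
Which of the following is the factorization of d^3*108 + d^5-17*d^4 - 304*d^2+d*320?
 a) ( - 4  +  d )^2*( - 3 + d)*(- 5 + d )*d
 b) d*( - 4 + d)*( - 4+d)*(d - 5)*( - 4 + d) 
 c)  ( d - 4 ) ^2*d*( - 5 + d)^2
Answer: b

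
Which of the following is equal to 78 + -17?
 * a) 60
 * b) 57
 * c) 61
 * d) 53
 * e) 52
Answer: c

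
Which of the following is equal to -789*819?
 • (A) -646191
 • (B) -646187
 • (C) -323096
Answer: A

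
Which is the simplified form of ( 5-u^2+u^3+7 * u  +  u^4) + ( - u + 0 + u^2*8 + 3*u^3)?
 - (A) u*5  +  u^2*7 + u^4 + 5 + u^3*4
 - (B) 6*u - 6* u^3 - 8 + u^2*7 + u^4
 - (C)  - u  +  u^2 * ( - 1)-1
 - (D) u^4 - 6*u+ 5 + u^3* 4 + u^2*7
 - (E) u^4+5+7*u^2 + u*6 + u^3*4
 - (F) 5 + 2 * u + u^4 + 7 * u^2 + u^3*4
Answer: E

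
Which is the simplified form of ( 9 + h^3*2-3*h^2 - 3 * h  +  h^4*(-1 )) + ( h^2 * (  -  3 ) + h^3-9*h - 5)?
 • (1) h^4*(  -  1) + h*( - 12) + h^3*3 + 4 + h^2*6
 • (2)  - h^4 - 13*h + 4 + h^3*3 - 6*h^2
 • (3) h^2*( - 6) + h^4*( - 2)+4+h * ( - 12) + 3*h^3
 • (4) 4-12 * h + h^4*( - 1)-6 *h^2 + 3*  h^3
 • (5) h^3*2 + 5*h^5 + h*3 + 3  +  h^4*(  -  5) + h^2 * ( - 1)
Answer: 4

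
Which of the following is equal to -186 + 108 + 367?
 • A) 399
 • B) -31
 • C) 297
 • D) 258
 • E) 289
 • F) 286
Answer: E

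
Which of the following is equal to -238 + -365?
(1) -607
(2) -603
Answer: 2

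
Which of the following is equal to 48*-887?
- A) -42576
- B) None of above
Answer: A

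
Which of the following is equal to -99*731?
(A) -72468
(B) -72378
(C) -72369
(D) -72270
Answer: C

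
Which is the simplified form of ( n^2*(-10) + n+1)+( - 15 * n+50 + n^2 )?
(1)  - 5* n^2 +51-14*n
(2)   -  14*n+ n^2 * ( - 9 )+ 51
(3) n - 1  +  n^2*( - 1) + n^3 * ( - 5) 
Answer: 2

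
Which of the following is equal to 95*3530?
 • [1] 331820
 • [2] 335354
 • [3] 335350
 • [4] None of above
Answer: 3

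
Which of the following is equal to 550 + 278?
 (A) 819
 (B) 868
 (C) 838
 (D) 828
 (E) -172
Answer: D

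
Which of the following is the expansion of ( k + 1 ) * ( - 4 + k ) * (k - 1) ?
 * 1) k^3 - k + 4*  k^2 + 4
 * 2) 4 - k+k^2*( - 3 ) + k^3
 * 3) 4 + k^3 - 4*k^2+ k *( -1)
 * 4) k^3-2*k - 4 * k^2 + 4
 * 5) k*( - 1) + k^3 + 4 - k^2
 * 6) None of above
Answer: 3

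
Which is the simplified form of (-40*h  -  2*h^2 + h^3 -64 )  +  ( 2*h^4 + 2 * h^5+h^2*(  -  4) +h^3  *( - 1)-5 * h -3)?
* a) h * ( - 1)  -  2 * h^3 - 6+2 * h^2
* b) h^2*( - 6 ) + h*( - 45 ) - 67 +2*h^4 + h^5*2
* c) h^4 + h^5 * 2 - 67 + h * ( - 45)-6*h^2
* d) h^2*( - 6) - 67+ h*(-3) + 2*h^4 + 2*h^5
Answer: b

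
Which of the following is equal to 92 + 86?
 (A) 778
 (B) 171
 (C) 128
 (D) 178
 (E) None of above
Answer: D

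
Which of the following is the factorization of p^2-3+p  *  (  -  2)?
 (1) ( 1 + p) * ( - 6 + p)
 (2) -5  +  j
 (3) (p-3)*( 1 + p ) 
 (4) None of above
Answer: 3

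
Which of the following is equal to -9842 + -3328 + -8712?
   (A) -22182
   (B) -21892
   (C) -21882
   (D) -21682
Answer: C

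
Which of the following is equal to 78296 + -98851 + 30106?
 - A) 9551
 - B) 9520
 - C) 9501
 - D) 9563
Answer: A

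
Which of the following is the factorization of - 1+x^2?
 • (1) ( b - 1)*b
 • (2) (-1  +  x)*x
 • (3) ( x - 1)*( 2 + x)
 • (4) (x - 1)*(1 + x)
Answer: 4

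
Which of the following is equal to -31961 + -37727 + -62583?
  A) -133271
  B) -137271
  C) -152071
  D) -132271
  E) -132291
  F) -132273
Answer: D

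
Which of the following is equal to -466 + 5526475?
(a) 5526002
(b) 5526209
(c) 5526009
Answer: c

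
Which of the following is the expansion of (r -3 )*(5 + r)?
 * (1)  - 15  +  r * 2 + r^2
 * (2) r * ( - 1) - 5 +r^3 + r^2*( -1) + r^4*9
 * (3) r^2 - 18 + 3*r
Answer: 1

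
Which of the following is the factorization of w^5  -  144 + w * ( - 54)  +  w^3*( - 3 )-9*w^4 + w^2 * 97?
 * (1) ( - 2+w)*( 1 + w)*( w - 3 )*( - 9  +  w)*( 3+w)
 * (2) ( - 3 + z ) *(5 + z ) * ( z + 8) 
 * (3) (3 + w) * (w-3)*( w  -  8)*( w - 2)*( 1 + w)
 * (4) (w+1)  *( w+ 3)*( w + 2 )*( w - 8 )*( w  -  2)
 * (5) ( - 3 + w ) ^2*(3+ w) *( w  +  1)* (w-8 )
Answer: 3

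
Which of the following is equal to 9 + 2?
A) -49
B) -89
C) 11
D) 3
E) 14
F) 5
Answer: C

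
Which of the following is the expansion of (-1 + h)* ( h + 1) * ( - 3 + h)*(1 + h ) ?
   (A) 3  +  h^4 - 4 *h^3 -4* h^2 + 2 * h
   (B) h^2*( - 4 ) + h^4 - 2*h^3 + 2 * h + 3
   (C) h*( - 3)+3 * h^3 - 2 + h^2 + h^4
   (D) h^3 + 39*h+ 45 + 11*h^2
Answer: B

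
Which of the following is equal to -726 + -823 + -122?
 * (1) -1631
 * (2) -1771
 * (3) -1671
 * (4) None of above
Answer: 3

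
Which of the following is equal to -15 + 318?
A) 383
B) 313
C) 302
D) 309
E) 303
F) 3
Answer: E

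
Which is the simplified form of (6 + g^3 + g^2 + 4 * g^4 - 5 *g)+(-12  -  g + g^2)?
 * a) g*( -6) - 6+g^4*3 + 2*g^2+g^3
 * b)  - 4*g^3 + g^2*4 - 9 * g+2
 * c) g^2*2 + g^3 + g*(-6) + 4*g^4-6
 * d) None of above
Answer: c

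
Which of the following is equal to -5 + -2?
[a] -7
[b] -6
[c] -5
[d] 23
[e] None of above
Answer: a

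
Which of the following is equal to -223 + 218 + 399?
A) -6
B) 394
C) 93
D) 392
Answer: B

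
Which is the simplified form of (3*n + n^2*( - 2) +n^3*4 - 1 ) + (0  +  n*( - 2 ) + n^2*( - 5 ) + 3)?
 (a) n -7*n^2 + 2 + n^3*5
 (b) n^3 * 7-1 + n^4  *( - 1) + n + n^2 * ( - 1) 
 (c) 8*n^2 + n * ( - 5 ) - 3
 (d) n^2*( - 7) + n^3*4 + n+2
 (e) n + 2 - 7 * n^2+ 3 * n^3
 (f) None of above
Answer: d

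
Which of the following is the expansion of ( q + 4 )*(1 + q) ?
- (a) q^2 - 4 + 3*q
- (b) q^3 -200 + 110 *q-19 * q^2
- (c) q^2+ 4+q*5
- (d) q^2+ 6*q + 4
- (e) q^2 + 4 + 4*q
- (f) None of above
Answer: c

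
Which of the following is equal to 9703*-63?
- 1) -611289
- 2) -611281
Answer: 1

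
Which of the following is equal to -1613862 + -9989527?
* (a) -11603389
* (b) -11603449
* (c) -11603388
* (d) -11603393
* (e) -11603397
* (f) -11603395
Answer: a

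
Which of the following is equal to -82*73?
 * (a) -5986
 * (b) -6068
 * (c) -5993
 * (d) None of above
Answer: a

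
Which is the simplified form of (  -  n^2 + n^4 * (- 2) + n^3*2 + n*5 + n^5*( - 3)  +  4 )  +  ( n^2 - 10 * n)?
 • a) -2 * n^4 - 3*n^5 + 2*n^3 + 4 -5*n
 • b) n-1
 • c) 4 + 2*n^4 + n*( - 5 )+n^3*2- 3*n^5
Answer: a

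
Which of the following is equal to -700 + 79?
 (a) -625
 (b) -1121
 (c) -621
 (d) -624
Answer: c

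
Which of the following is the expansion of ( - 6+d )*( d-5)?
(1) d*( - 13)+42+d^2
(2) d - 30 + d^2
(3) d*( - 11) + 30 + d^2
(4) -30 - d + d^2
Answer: 3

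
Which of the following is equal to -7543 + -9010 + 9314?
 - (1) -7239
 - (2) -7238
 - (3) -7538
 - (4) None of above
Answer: 1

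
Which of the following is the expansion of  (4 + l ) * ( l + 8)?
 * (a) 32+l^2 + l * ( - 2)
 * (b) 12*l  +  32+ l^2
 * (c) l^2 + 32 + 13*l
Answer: b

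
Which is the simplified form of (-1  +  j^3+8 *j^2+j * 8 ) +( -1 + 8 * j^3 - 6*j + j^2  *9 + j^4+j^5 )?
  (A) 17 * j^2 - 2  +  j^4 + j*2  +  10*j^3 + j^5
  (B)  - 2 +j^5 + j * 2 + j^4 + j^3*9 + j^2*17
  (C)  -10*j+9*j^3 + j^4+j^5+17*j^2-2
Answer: B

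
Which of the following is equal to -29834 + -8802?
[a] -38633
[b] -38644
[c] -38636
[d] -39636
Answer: c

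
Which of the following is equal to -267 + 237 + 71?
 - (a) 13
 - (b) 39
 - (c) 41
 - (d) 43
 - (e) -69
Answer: c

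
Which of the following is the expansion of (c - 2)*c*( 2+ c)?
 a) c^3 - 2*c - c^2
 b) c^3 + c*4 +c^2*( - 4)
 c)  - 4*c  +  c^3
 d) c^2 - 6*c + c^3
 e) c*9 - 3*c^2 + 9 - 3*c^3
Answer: c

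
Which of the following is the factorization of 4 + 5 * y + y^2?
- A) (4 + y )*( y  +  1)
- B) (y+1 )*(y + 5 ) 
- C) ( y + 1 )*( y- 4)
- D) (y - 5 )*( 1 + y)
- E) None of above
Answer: A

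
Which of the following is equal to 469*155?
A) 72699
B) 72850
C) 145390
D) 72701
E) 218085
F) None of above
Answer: F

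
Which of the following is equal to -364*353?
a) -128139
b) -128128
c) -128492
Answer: c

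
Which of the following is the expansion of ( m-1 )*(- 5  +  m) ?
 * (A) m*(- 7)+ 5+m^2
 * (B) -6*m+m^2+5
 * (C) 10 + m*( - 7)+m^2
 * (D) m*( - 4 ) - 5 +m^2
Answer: B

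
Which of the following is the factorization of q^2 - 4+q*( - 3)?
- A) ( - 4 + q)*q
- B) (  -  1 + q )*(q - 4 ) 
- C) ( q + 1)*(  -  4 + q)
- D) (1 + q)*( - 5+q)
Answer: C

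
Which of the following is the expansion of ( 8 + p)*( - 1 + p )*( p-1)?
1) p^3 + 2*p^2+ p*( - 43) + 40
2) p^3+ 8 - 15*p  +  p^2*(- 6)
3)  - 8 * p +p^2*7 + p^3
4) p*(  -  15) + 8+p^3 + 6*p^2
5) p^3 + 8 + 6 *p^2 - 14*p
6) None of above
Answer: 4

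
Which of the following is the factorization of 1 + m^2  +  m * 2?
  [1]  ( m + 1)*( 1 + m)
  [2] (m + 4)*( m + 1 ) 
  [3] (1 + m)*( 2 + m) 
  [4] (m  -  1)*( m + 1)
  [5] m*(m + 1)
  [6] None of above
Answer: 1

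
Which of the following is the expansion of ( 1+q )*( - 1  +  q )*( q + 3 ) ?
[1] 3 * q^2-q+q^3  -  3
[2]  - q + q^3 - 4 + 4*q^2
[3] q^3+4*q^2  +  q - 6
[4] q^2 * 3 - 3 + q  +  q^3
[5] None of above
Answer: 1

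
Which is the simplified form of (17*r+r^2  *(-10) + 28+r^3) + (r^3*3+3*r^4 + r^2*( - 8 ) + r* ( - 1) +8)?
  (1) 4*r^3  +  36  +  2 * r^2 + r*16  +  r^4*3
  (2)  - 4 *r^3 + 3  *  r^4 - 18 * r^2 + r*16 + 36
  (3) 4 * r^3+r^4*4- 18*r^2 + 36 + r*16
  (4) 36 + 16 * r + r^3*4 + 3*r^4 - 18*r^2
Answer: 4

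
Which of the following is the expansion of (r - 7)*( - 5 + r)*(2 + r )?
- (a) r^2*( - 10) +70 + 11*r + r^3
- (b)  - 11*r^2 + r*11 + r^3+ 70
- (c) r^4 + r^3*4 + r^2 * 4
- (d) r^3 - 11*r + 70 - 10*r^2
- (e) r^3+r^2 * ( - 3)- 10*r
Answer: a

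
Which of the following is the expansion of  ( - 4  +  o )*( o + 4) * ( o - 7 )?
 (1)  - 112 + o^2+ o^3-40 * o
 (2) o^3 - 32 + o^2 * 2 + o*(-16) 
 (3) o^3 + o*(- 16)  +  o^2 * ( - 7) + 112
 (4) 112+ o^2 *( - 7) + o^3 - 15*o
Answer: 3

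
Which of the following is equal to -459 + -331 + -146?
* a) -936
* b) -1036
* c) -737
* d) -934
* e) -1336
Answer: a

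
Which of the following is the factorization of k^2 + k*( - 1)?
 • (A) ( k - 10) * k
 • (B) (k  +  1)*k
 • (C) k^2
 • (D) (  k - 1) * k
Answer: D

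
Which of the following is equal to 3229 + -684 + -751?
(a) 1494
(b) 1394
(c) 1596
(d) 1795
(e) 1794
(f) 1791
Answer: e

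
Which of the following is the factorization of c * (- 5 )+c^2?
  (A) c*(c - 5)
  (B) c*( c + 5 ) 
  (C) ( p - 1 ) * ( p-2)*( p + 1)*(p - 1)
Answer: A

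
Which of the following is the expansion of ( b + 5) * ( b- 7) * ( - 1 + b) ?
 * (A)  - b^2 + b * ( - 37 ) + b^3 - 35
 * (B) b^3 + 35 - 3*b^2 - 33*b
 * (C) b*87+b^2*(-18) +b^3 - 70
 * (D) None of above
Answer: B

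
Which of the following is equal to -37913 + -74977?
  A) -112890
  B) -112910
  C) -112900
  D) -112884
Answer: A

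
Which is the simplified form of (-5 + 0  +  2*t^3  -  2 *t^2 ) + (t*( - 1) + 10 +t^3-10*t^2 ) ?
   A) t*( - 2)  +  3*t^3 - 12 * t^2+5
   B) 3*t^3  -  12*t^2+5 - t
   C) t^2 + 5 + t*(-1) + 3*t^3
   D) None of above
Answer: B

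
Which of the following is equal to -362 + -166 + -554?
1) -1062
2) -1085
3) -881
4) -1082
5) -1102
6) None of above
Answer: 4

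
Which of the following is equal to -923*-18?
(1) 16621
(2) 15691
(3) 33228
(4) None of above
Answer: 4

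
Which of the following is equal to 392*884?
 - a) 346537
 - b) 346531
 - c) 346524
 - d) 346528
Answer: d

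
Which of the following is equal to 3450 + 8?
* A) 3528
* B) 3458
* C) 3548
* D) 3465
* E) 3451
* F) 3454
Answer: B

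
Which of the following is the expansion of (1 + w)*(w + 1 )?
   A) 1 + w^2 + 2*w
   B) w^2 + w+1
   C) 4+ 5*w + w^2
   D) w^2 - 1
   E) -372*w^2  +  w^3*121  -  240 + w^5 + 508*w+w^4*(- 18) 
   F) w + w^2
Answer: A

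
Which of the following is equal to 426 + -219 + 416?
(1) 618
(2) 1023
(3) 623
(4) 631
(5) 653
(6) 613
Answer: 3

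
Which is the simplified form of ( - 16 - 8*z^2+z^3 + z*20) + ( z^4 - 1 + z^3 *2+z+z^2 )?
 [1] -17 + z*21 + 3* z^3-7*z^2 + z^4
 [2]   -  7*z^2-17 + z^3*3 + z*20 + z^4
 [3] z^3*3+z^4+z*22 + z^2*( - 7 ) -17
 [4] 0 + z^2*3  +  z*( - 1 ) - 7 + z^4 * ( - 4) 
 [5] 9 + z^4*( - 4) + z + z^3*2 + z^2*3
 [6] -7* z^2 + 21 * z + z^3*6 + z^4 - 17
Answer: 1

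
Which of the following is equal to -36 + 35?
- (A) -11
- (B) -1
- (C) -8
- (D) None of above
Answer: B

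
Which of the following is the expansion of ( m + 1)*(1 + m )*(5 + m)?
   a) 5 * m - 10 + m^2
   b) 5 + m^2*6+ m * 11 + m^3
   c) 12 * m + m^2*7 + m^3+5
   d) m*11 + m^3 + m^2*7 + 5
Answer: d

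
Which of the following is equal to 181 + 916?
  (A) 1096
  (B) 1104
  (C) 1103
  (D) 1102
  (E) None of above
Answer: E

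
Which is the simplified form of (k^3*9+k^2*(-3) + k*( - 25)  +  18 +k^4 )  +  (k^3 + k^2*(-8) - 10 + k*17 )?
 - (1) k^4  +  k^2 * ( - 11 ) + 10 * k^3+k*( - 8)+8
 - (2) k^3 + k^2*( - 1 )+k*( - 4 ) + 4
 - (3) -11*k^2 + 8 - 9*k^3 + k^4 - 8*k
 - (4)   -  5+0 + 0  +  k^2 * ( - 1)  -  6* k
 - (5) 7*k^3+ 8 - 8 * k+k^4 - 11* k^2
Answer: 1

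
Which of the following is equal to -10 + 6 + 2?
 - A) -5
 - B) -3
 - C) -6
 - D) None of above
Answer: D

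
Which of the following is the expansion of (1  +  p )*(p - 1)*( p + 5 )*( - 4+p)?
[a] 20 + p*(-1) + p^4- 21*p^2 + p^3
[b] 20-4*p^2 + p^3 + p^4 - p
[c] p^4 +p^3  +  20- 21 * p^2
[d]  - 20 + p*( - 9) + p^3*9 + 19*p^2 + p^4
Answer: a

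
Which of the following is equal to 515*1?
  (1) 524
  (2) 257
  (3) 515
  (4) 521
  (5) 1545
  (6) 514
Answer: 3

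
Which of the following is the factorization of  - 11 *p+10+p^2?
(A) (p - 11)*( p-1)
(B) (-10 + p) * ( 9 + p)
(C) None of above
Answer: C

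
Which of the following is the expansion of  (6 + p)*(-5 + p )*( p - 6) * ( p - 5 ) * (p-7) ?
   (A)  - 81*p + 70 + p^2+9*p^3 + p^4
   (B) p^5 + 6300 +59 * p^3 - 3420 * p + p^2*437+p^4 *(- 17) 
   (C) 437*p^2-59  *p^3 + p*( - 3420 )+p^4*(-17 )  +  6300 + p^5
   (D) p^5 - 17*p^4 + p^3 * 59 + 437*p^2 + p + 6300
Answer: B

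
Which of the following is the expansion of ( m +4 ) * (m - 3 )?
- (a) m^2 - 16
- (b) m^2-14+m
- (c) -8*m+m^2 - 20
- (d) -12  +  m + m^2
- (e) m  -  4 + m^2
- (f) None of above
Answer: d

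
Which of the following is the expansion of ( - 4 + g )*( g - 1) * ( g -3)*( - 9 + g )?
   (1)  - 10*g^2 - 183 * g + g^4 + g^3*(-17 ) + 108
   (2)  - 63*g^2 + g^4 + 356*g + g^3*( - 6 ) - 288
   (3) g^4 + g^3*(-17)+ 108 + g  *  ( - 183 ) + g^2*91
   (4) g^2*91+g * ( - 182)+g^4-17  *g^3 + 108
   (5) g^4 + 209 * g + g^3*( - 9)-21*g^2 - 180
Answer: 3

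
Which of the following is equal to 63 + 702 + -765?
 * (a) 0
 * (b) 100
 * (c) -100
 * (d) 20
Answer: a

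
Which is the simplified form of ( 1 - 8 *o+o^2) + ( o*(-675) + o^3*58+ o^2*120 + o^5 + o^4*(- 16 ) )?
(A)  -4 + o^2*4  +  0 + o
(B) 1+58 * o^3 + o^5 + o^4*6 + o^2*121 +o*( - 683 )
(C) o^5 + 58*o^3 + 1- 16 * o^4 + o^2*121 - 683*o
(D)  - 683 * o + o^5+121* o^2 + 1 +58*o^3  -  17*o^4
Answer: C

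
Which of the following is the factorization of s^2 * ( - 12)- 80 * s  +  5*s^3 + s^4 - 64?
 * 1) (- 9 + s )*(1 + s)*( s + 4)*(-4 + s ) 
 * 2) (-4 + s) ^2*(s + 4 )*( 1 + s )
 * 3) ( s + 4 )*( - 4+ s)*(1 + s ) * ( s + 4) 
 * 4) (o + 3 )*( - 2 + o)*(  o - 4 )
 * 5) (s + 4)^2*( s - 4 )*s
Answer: 3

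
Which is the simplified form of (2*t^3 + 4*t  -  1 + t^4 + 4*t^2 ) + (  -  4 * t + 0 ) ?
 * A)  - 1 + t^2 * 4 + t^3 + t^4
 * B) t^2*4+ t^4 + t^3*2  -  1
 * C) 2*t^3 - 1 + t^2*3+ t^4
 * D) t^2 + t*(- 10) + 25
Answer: B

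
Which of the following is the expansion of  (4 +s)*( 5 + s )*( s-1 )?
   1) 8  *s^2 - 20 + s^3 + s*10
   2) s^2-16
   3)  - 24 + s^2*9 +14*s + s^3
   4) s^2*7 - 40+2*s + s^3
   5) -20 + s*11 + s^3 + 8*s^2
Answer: 5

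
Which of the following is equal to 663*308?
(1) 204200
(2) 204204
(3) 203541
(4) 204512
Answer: 2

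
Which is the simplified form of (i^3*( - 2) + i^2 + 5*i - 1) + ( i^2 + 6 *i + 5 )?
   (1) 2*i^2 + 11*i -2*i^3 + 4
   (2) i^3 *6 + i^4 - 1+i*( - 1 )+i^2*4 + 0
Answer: 1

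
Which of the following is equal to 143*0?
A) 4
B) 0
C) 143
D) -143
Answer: B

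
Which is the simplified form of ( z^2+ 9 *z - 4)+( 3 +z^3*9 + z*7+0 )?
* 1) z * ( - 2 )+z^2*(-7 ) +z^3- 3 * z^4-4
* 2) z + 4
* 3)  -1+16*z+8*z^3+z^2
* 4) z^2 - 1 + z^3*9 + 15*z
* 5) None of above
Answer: 5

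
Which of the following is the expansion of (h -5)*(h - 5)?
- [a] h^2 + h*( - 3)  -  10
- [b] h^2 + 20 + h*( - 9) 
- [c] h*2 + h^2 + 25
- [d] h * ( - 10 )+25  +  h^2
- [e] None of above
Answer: d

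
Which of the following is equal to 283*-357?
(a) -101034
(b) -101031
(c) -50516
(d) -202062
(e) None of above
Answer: b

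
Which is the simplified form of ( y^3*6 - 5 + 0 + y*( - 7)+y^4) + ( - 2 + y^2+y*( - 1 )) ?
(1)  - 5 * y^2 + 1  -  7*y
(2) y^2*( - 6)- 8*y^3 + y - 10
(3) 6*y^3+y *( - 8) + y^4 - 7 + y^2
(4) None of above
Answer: 3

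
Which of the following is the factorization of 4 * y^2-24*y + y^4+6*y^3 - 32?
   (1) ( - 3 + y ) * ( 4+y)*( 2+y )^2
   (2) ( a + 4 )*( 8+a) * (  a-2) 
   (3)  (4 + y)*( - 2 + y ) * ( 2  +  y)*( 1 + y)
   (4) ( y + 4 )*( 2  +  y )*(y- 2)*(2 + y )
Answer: 4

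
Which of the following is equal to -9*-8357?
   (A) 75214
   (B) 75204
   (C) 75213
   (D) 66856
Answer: C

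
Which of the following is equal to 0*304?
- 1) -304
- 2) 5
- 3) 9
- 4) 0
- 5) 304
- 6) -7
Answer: 4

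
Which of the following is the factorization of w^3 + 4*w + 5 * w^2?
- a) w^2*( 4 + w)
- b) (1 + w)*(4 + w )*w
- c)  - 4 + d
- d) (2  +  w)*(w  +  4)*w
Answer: b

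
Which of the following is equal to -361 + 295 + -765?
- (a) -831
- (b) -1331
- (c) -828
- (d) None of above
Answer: a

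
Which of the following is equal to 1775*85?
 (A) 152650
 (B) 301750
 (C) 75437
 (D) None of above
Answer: D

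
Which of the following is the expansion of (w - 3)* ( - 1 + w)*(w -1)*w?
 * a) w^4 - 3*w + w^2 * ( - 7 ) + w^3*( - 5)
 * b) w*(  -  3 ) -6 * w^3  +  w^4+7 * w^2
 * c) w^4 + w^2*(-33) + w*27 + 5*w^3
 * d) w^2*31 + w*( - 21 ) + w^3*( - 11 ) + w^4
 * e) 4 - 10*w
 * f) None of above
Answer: f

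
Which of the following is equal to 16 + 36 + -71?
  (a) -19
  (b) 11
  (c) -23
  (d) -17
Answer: a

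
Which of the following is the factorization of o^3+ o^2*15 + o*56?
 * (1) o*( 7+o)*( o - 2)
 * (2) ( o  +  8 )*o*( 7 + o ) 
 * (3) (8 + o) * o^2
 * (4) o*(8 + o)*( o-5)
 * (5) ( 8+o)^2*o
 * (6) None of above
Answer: 2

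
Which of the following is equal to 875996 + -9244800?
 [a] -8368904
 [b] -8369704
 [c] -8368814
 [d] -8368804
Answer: d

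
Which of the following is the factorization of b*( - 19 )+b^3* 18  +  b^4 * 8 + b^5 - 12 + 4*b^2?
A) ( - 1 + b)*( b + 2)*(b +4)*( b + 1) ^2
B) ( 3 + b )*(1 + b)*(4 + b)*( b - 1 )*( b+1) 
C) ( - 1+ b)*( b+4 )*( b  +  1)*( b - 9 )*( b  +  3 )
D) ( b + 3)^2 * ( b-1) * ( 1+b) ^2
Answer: B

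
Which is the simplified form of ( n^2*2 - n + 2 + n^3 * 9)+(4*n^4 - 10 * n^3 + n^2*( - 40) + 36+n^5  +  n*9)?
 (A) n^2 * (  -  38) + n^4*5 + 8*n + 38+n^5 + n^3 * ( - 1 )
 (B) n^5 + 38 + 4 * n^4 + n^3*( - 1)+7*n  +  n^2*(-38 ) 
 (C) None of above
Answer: C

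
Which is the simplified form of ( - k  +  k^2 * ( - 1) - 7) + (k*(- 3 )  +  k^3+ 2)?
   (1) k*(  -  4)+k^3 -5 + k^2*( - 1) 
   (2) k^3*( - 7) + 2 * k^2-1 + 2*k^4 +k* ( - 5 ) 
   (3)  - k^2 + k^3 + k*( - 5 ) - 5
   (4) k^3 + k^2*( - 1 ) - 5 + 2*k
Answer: 1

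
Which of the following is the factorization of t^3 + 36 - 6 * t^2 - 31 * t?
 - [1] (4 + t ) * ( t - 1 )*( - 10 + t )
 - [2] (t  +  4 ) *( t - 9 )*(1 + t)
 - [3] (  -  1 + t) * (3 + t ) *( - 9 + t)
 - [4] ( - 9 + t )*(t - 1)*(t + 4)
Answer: 4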